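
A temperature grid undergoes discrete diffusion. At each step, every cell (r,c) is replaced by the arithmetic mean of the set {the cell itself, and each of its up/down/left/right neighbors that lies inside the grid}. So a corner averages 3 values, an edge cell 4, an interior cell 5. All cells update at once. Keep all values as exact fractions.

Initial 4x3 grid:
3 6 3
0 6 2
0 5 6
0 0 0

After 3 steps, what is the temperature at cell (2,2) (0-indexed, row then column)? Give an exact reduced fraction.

Step 1: cell (2,2) = 13/4
Step 2: cell (2,2) = 129/40
Step 3: cell (2,2) = 3517/1200
Full grid after step 3:
  287/90 26587/7200 523/135
  1119/400 9773/3000 13271/3600
  2317/1200 5137/2000 3517/1200
  1013/720 2901/1600 1693/720

Answer: 3517/1200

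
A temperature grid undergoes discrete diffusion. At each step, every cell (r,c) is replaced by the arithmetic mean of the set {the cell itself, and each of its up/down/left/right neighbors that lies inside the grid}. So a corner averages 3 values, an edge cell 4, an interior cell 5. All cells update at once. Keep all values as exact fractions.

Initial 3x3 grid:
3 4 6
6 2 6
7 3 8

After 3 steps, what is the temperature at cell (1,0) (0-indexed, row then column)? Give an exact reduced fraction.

Answer: 32977/7200

Derivation:
Step 1: cell (1,0) = 9/2
Step 2: cell (1,0) = 551/120
Step 3: cell (1,0) = 32977/7200
Full grid after step 3:
  9497/2160 64979/14400 10397/2160
  32977/7200 28573/6000 4003/800
  5251/1080 749/150 5621/1080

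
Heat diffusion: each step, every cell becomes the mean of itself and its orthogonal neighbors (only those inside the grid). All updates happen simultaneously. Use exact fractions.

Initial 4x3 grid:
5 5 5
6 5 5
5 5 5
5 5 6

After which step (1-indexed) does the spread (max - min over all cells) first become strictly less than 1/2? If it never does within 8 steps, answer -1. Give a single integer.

Step 1: max=16/3, min=5, spread=1/3
  -> spread < 1/2 first at step 1
Step 2: max=95/18, min=5, spread=5/18
Step 3: max=5611/1080, min=3659/720, spread=49/432
Step 4: max=672469/129600, min=109969/21600, spread=2531/25920
Step 5: max=268313089/51840000, min=1105391/216000, spread=3019249/51840000
Step 6: max=268076711/51840000, min=99599051/19440000, spread=297509/6220800
Step 7: max=964276799209/186624000000, min=1496685521/291600000, spread=6398065769/186624000000
Step 8: max=2892097464773/559872000000, min=59909378951/11664000000, spread=131578201/4478976000

Answer: 1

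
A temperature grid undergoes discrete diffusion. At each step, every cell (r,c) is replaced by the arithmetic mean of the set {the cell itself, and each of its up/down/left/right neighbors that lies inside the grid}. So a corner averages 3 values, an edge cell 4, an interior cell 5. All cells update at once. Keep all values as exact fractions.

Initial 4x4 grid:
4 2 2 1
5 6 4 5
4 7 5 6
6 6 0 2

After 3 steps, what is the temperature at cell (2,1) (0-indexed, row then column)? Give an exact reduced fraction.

Step 1: cell (2,1) = 28/5
Step 2: cell (2,1) = 501/100
Step 3: cell (2,1) = 5779/1200
Full grid after step 3:
  2197/540 27613/7200 24661/7200 7249/2160
  33403/7200 6547/1500 24127/6000 13253/3600
  36323/7200 5779/1200 12641/3000 14117/3600
  10961/2160 8417/1800 7381/1800 4007/1080

Answer: 5779/1200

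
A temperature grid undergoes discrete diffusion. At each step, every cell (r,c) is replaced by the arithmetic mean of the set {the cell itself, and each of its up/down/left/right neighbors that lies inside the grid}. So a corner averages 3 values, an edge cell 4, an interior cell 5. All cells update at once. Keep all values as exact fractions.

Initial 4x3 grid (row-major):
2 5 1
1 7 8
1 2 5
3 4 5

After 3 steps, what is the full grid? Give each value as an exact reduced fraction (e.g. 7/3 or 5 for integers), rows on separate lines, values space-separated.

After step 1:
  8/3 15/4 14/3
  11/4 23/5 21/4
  7/4 19/5 5
  8/3 7/2 14/3
After step 2:
  55/18 941/240 41/9
  353/120 403/100 1171/240
  329/120 373/100 1123/240
  95/36 439/120 79/18
After step 3:
  7141/2160 56023/14400 601/135
  2873/900 11701/3000 32659/7200
  10847/3600 22607/6000 31819/7200
  1627/540 25949/7200 9163/2160

Answer: 7141/2160 56023/14400 601/135
2873/900 11701/3000 32659/7200
10847/3600 22607/6000 31819/7200
1627/540 25949/7200 9163/2160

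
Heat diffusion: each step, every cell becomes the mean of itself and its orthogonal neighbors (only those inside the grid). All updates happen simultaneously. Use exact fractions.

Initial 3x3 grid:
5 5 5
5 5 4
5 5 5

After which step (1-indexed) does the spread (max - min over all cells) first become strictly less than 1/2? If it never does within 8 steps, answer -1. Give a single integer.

Answer: 1

Derivation:
Step 1: max=5, min=14/3, spread=1/3
  -> spread < 1/2 first at step 1
Step 2: max=5, min=1133/240, spread=67/240
Step 3: max=993/200, min=10363/2160, spread=1807/10800
Step 4: max=26639/5400, min=4162037/864000, spread=33401/288000
Step 5: max=2656609/540000, min=37650067/7776000, spread=3025513/38880000
Step 6: max=141244051/28800000, min=15087073133/3110400000, spread=53531/995328
Step 7: max=38088883949/7776000000, min=907087074151/186624000000, spread=450953/11943936
Step 8: max=4564591389481/933120000000, min=54478296439397/11197440000000, spread=3799043/143327232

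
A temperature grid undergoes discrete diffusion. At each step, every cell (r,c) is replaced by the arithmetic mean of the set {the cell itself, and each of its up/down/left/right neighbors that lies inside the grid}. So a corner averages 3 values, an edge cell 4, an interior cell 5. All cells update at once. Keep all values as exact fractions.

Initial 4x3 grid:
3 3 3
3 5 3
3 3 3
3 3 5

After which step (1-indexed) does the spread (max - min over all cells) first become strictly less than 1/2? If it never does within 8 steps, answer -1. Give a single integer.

Step 1: max=11/3, min=3, spread=2/3
Step 2: max=32/9, min=19/6, spread=7/18
  -> spread < 1/2 first at step 2
Step 3: max=3767/1080, min=3893/1200, spread=2633/10800
Step 4: max=185479/54000, min=118261/36000, spread=647/4320
Step 5: max=13278617/3888000, min=4274539/1296000, spread=455/3888
Step 6: max=791464603/233280000, min=257619101/77760000, spread=186073/2332800
Step 7: max=47351237177/13996800000, min=15478218559/4665600000, spread=1833163/27993600
Step 8: max=2832799033243/839808000000, min=930798609581/279936000000, spread=80806409/1679616000

Answer: 2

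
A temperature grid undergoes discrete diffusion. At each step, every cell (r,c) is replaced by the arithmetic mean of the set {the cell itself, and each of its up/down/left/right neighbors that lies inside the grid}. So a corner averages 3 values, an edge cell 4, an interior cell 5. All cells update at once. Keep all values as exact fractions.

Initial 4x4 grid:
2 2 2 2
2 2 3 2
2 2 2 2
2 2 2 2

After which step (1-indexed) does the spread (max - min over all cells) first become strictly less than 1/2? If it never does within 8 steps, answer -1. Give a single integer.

Answer: 1

Derivation:
Step 1: max=9/4, min=2, spread=1/4
  -> spread < 1/2 first at step 1
Step 2: max=111/50, min=2, spread=11/50
Step 3: max=5167/2400, min=2, spread=367/2400
Step 4: max=23171/10800, min=1213/600, spread=1337/10800
Step 5: max=689669/324000, min=36469/18000, spread=33227/324000
Step 6: max=20654327/9720000, min=220049/108000, spread=849917/9720000
Step 7: max=616914347/291600000, min=3308533/1620000, spread=21378407/291600000
Step 8: max=18462462371/8748000000, min=995688343/486000000, spread=540072197/8748000000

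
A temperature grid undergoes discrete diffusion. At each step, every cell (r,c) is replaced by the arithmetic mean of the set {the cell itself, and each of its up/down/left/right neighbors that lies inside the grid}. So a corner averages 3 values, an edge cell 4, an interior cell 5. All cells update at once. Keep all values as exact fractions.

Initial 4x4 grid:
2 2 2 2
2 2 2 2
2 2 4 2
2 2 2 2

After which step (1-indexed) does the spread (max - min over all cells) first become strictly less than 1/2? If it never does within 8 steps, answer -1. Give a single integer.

Answer: 2

Derivation:
Step 1: max=5/2, min=2, spread=1/2
Step 2: max=61/25, min=2, spread=11/25
  -> spread < 1/2 first at step 2
Step 3: max=2767/1200, min=2, spread=367/1200
Step 4: max=12371/5400, min=613/300, spread=1337/5400
Step 5: max=365669/162000, min=18469/9000, spread=33227/162000
Step 6: max=10934327/4860000, min=112049/54000, spread=849917/4860000
Step 7: max=325314347/145800000, min=1688533/810000, spread=21378407/145800000
Step 8: max=9714462371/4374000000, min=509688343/243000000, spread=540072197/4374000000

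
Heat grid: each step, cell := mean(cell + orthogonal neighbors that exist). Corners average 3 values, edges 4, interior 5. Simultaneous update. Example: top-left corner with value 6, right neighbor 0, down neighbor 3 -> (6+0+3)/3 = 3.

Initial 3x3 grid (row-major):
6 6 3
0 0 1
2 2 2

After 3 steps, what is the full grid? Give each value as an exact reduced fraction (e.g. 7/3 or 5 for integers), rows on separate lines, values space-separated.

After step 1:
  4 15/4 10/3
  2 9/5 3/2
  4/3 3/2 5/3
After step 2:
  13/4 773/240 103/36
  137/60 211/100 83/40
  29/18 63/40 14/9
After step 3:
  2101/720 41191/14400 5873/2160
  8329/3600 13517/6000 5161/2400
  1969/1080 4111/2400 937/540

Answer: 2101/720 41191/14400 5873/2160
8329/3600 13517/6000 5161/2400
1969/1080 4111/2400 937/540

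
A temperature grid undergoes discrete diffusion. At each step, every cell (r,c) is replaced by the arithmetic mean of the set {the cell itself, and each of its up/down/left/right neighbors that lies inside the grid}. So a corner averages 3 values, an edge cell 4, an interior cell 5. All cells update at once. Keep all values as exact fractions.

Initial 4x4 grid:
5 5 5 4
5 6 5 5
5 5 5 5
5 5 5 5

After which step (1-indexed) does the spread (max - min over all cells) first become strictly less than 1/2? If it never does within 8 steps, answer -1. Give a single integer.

Answer: 2

Derivation:
Step 1: max=21/4, min=14/3, spread=7/12
Step 2: max=261/50, min=85/18, spread=112/225
  -> spread < 1/2 first at step 2
Step 3: max=12367/2400, min=10507/2160, spread=6233/21600
Step 4: max=110617/21600, min=317089/64800, spread=7381/32400
Step 5: max=11027959/2160000, min=9600019/1944000, spread=3251441/19440000
Step 6: max=98914309/19440000, min=57798737/11664000, spread=3874621/29160000
Step 7: max=9874449367/1944000000, min=8702787007/1749600000, spread=1842174233/17496000000
Step 8: max=295649723653/58320000000, min=261627609229/52488000000, spread=44571420587/524880000000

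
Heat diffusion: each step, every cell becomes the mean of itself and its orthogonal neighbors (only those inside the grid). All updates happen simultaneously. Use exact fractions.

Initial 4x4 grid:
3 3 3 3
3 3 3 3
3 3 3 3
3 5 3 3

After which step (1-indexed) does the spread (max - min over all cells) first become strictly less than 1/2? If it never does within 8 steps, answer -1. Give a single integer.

Answer: 3

Derivation:
Step 1: max=11/3, min=3, spread=2/3
Step 2: max=211/60, min=3, spread=31/60
Step 3: max=1831/540, min=3, spread=211/540
  -> spread < 1/2 first at step 3
Step 4: max=178843/54000, min=3, spread=16843/54000
Step 5: max=1596643/486000, min=13579/4500, spread=130111/486000
Step 6: max=47382367/14580000, min=817159/270000, spread=3255781/14580000
Step 7: max=1412553691/437400000, min=821107/270000, spread=82360351/437400000
Step 8: max=42117316891/13122000000, min=148306441/48600000, spread=2074577821/13122000000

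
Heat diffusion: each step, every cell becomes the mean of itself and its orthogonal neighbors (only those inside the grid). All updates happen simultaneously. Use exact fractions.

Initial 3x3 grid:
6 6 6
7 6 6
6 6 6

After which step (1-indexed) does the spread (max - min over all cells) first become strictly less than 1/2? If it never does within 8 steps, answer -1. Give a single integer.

Answer: 1

Derivation:
Step 1: max=19/3, min=6, spread=1/3
  -> spread < 1/2 first at step 1
Step 2: max=1507/240, min=6, spread=67/240
Step 3: max=13397/2160, min=1207/200, spread=1807/10800
Step 4: max=5341963/864000, min=32761/5400, spread=33401/288000
Step 5: max=47885933/7776000, min=3283391/540000, spread=3025513/38880000
Step 6: max=19127326867/3110400000, min=175555949/28800000, spread=53531/995328
Step 7: max=1145776925849/186624000000, min=47447116051/7776000000, spread=450953/11943936
Step 8: max=68693543560603/11197440000000, min=5699728610519/933120000000, spread=3799043/143327232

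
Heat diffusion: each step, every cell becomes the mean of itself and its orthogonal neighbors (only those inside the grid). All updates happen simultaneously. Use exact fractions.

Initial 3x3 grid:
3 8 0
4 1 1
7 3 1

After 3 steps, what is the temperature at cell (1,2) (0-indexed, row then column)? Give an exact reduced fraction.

Step 1: cell (1,2) = 3/4
Step 2: cell (1,2) = 529/240
Step 3: cell (1,2) = 32543/14400
Full grid after step 3:
  2813/720 941/300 1933/720
  52943/14400 9583/3000 32543/14400
  8059/2160 10417/3600 5179/2160

Answer: 32543/14400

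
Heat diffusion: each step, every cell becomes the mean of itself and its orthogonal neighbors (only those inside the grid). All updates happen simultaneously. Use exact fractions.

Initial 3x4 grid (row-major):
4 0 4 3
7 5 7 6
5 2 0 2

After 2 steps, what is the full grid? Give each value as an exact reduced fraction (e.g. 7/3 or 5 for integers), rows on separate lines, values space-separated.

Answer: 73/18 877/240 929/240 37/9
1067/240 201/50 387/100 159/40
155/36 877/240 769/240 119/36

Derivation:
After step 1:
  11/3 13/4 7/2 13/3
  21/4 21/5 22/5 9/2
  14/3 3 11/4 8/3
After step 2:
  73/18 877/240 929/240 37/9
  1067/240 201/50 387/100 159/40
  155/36 877/240 769/240 119/36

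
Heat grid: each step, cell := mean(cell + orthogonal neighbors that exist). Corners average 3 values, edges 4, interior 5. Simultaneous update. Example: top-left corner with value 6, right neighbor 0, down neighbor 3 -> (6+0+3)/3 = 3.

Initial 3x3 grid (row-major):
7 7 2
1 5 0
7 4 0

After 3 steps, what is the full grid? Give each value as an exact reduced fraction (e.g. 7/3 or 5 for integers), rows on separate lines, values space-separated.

Answer: 3263/720 19751/4800 148/45
2647/600 1346/375 43003/14400
178/45 6191/1800 5699/2160

Derivation:
After step 1:
  5 21/4 3
  5 17/5 7/4
  4 4 4/3
After step 2:
  61/12 333/80 10/3
  87/20 97/25 569/240
  13/3 191/60 85/36
After step 3:
  3263/720 19751/4800 148/45
  2647/600 1346/375 43003/14400
  178/45 6191/1800 5699/2160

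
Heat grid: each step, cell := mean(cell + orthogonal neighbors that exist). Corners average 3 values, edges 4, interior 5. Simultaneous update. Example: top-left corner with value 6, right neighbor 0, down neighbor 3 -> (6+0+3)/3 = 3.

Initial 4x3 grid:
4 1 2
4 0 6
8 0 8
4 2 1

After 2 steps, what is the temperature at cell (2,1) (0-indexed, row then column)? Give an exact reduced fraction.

Step 1: cell (2,1) = 18/5
Step 2: cell (2,1) = 153/50
Full grid after step 2:
  35/12 199/80 35/12
  33/10 311/100 259/80
  61/15 153/50 901/240
  125/36 821/240 55/18

Answer: 153/50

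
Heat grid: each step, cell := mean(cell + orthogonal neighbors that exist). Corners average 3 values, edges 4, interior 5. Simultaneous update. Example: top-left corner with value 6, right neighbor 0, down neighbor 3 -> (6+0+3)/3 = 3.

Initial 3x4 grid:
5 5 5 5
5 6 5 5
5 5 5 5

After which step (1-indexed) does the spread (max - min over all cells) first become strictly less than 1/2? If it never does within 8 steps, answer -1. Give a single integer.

Step 1: max=21/4, min=5, spread=1/4
  -> spread < 1/2 first at step 1
Step 2: max=523/100, min=5, spread=23/100
Step 3: max=24811/4800, min=2013/400, spread=131/960
Step 4: max=222551/43200, min=36391/7200, spread=841/8640
Step 5: max=88942051/17280000, min=7293373/1440000, spread=56863/691200
Step 6: max=799134341/155520000, min=65789543/12960000, spread=386393/6220800
Step 7: max=319433723131/62208000000, min=26340358813/5184000000, spread=26795339/497664000
Step 8: max=19146215714129/3732480000000, min=1582286149667/311040000000, spread=254051069/5971968000

Answer: 1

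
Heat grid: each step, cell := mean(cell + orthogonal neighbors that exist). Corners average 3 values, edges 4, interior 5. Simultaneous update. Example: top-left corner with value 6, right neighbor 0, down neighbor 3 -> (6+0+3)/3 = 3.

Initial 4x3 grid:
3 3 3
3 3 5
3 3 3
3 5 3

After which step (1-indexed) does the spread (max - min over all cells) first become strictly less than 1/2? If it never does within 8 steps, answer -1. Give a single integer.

Step 1: max=11/3, min=3, spread=2/3
Step 2: max=427/120, min=3, spread=67/120
Step 3: max=3827/1080, min=281/90, spread=91/216
  -> spread < 1/2 first at step 3
Step 4: max=226723/64800, min=8557/2700, spread=4271/12960
Step 5: max=13492997/3888000, min=19289/6000, spread=39749/155520
Step 6: max=803738023/233280000, min=3941419/1215000, spread=1879423/9331200
Step 7: max=47948311157/13996800000, min=952679959/291600000, spread=3551477/22394880
Step 8: max=2863779076063/839808000000, min=4788151213/1458000000, spread=846431819/6718464000

Answer: 3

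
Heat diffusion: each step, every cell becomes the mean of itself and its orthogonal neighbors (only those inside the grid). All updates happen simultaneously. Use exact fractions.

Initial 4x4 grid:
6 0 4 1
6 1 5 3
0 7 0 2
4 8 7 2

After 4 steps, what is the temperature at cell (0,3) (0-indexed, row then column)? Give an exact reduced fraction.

Step 1: cell (0,3) = 8/3
Step 2: cell (0,3) = 95/36
Step 3: cell (0,3) = 5551/2160
Step 4: cell (0,3) = 179941/64800
Full grid after step 4:
  72347/21600 26077/8000 620647/216000 179941/64800
  66227/18000 67259/20000 573391/180000 76319/27000
  71209/18000 47623/12000 621637/180000 11122/3375
  94849/21600 299471/72000 856453/216000 9103/2592

Answer: 179941/64800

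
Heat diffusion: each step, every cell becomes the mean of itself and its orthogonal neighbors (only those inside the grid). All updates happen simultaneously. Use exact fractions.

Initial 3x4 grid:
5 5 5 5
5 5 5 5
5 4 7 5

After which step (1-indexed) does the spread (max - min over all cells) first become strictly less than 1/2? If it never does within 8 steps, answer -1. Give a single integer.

Step 1: max=17/3, min=14/3, spread=1
Step 2: max=647/120, min=73/15, spread=21/40
Step 3: max=5747/1080, min=889/180, spread=413/1080
  -> spread < 1/2 first at step 3
Step 4: max=169361/32400, min=268141/54000, spread=21191/81000
Step 5: max=5064167/972000, min=179431/36000, spread=21953/97200
Step 6: max=75450517/14580000, min=48687203/9720000, spread=193577/1166400
Step 7: max=1128572507/218700000, min=2926862777/583200000, spread=9919669/69984000
Step 8: max=269984264377/52488000000, min=58701687431/11664000000, spread=18645347/167961600

Answer: 3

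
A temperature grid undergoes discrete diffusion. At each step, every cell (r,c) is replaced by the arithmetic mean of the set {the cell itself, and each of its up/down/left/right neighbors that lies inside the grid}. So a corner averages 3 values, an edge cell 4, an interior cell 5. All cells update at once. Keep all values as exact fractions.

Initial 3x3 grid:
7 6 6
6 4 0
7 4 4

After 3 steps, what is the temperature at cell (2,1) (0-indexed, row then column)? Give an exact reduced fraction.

Step 1: cell (2,1) = 19/4
Step 2: cell (2,1) = 205/48
Step 3: cell (2,1) = 13091/2880
Full grid after step 3:
  2383/432 14591/2880 623/144
  109/20 347/75 5903/1440
  2195/432 13091/2880 1649/432

Answer: 13091/2880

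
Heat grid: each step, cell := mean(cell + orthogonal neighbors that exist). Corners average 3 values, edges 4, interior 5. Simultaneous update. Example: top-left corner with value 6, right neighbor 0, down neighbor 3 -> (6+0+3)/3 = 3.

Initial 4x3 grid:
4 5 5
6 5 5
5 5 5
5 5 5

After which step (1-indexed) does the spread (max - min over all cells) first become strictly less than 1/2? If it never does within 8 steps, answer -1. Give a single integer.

Step 1: max=21/4, min=19/4, spread=1/2
Step 2: max=409/80, min=59/12, spread=47/240
  -> spread < 1/2 first at step 2
Step 3: max=12209/2400, min=23773/4800, spread=43/320
Step 4: max=109289/21600, min=214943/43200, spread=727/8640
Step 5: max=10904531/2160000, min=86283493/17280000, spread=63517/1152000
Step 6: max=98072711/19440000, min=777143963/155520000, spread=297509/6220800
Step 7: max=2938460087/583200000, min=46696915417/9331200000, spread=12737839/373248000
Step 8: max=88114884179/17496000000, min=2803229018603/559872000000, spread=131578201/4478976000

Answer: 2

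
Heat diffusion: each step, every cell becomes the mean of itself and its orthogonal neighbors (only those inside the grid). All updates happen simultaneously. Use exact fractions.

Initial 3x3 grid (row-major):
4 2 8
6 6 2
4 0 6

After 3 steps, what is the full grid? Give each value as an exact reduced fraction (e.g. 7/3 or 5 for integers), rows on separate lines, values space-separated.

Answer: 21/5 1809/400 509/120
15481/3600 3923/1000 31087/7200
2033/540 2401/600 4031/1080

Derivation:
After step 1:
  4 5 4
  5 16/5 11/2
  10/3 4 8/3
After step 2:
  14/3 81/20 29/6
  233/60 227/50 461/120
  37/9 33/10 73/18
After step 3:
  21/5 1809/400 509/120
  15481/3600 3923/1000 31087/7200
  2033/540 2401/600 4031/1080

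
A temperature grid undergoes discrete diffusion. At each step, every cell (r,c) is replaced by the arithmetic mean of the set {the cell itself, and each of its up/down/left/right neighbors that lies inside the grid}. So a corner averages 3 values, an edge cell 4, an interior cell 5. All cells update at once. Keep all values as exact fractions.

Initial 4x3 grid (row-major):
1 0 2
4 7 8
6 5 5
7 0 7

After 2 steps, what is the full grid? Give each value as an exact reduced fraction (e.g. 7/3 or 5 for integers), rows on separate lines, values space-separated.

Answer: 26/9 123/40 34/9
247/60 219/50 1193/240
71/15 259/50 407/80
175/36 1061/240 5

Derivation:
After step 1:
  5/3 5/2 10/3
  9/2 24/5 11/2
  11/2 23/5 25/4
  13/3 19/4 4
After step 2:
  26/9 123/40 34/9
  247/60 219/50 1193/240
  71/15 259/50 407/80
  175/36 1061/240 5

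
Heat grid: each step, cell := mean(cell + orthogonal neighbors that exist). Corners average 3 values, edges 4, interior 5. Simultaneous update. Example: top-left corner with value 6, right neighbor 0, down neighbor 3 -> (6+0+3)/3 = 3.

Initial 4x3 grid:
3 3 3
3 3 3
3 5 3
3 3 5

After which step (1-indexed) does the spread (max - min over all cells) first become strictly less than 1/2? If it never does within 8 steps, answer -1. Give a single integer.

Answer: 5

Derivation:
Step 1: max=4, min=3, spread=1
Step 2: max=35/9, min=3, spread=8/9
Step 3: max=13109/3600, min=613/200, spread=83/144
Step 4: max=117569/32400, min=11191/3600, spread=337/648
Step 5: max=6892021/1944000, min=759551/240000, spread=7396579/19440000
  -> spread < 1/2 first at step 5
Step 6: max=410222039/116640000, min=20663273/6480000, spread=61253/186624
Step 7: max=24344741401/6998400000, min=1252678057/388800000, spread=14372291/55987200
Step 8: max=1451446572059/419904000000, min=75619492163/23328000000, spread=144473141/671846400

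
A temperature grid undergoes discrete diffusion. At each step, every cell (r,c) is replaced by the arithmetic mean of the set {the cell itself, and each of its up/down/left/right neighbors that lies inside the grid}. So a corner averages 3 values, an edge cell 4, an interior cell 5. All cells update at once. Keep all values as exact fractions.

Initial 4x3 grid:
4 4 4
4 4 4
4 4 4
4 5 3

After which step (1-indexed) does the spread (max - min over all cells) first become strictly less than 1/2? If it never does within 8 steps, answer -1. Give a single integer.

Answer: 2

Derivation:
Step 1: max=13/3, min=15/4, spread=7/12
Step 2: max=62/15, min=47/12, spread=13/60
  -> spread < 1/2 first at step 2
Step 3: max=557/135, min=9499/2400, spread=3629/21600
Step 4: max=132001/32400, min=95531/24000, spread=60683/648000
Step 5: max=3953947/972000, min=861811/216000, spread=30319/388800
Step 6: max=236280953/58320000, min=25910767/6480000, spread=61681/1166400
Step 7: max=7078947701/1749600000, min=777769639/194400000, spread=1580419/34992000
Step 8: max=424037917609/104976000000, min=46723225901/11664000000, spread=7057769/209952000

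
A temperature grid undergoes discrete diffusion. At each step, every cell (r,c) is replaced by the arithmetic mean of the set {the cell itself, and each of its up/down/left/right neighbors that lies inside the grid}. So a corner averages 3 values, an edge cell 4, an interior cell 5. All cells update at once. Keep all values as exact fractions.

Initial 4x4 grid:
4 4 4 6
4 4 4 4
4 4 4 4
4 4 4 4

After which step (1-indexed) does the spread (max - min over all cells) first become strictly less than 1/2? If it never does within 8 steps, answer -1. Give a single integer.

Step 1: max=14/3, min=4, spread=2/3
Step 2: max=41/9, min=4, spread=5/9
Step 3: max=473/108, min=4, spread=41/108
  -> spread < 1/2 first at step 3
Step 4: max=14003/3240, min=4, spread=1043/3240
Step 5: max=414353/97200, min=4, spread=25553/97200
Step 6: max=12335459/2916000, min=36079/9000, spread=645863/2916000
Step 7: max=367561691/87480000, min=240971/60000, spread=16225973/87480000
Step 8: max=10975077983/2624400000, min=108701/27000, spread=409340783/2624400000

Answer: 3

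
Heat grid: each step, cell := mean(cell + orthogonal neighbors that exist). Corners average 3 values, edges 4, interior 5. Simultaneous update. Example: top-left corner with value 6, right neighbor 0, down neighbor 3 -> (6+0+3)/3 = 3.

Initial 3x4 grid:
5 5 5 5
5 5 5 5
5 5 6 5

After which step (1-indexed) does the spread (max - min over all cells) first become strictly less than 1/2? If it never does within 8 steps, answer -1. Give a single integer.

Answer: 1

Derivation:
Step 1: max=16/3, min=5, spread=1/3
  -> spread < 1/2 first at step 1
Step 2: max=631/120, min=5, spread=31/120
Step 3: max=5611/1080, min=5, spread=211/1080
Step 4: max=556897/108000, min=9047/1800, spread=14077/108000
Step 5: max=5000407/972000, min=543683/108000, spread=5363/48600
Step 6: max=149540809/29160000, min=302869/60000, spread=93859/1166400
Step 7: max=8958274481/1749600000, min=491336467/97200000, spread=4568723/69984000
Step 8: max=536660435629/104976000000, min=14761618889/2916000000, spread=8387449/167961600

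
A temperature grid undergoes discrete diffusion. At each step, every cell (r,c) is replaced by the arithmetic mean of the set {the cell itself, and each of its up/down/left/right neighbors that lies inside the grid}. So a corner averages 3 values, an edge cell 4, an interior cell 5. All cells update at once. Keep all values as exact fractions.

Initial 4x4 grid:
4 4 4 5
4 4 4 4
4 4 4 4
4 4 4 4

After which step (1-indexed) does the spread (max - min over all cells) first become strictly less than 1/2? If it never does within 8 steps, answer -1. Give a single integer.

Answer: 1

Derivation:
Step 1: max=13/3, min=4, spread=1/3
  -> spread < 1/2 first at step 1
Step 2: max=77/18, min=4, spread=5/18
Step 3: max=905/216, min=4, spread=41/216
Step 4: max=26963/6480, min=4, spread=1043/6480
Step 5: max=803153/194400, min=4, spread=25553/194400
Step 6: max=23999459/5832000, min=72079/18000, spread=645863/5832000
Step 7: max=717481691/174960000, min=480971/120000, spread=16225973/174960000
Step 8: max=21472677983/5248800000, min=216701/54000, spread=409340783/5248800000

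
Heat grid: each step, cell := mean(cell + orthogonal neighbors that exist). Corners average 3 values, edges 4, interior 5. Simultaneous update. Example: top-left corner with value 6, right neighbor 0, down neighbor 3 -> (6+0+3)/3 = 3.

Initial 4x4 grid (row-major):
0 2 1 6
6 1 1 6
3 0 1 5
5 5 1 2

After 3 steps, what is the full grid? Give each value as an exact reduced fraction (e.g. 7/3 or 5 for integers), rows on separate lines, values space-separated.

After step 1:
  8/3 1 5/2 13/3
  5/2 2 2 9/2
  7/2 2 8/5 7/2
  13/3 11/4 9/4 8/3
After step 2:
  37/18 49/24 59/24 34/9
  8/3 19/10 63/25 43/12
  37/12 237/100 227/100 46/15
  127/36 17/6 139/60 101/36
After step 3:
  487/216 761/360 4859/1800 707/216
  1747/720 6899/3000 7639/3000 11653/3600
  10483/3600 3737/1500 3763/1500 10553/3600
  85/27 9943/3600 9203/3600 737/270

Answer: 487/216 761/360 4859/1800 707/216
1747/720 6899/3000 7639/3000 11653/3600
10483/3600 3737/1500 3763/1500 10553/3600
85/27 9943/3600 9203/3600 737/270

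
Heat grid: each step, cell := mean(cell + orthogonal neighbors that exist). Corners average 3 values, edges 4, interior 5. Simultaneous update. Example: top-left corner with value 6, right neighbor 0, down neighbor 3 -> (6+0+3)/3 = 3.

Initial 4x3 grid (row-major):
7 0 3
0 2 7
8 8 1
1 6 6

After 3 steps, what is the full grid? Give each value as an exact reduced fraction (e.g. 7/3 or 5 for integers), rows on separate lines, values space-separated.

Answer: 3517/1080 11867/3600 7259/2160
6821/1800 22687/6000 27659/7200
5309/1200 13501/3000 32579/7200
689/144 69973/14400 130/27

Derivation:
After step 1:
  7/3 3 10/3
  17/4 17/5 13/4
  17/4 5 11/2
  5 21/4 13/3
After step 2:
  115/36 181/60 115/36
  427/120 189/50 929/240
  37/8 117/25 217/48
  29/6 235/48 181/36
After step 3:
  3517/1080 11867/3600 7259/2160
  6821/1800 22687/6000 27659/7200
  5309/1200 13501/3000 32579/7200
  689/144 69973/14400 130/27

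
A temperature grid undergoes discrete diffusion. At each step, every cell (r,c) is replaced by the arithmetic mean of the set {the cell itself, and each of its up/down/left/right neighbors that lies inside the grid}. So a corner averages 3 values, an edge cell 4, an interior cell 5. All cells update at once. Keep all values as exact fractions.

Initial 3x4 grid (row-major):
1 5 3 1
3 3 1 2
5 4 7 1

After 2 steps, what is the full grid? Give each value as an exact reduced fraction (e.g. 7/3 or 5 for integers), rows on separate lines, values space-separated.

After step 1:
  3 3 5/2 2
  3 16/5 16/5 5/4
  4 19/4 13/4 10/3
After step 2:
  3 117/40 107/40 23/12
  33/10 343/100 67/25 587/240
  47/12 19/5 109/30 47/18

Answer: 3 117/40 107/40 23/12
33/10 343/100 67/25 587/240
47/12 19/5 109/30 47/18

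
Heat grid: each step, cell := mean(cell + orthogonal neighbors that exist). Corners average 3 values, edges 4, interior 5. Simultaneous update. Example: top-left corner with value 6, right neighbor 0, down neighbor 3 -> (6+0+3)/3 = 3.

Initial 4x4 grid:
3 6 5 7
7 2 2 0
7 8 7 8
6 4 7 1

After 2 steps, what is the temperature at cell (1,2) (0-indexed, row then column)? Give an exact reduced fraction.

Answer: 477/100

Derivation:
Step 1: cell (1,2) = 16/5
Step 2: cell (1,2) = 477/100
Full grid after step 2:
  169/36 29/6 81/20 53/12
  265/48 451/100 477/100 309/80
  1381/240 121/20 479/100 1199/240
  227/36 167/30 341/60 169/36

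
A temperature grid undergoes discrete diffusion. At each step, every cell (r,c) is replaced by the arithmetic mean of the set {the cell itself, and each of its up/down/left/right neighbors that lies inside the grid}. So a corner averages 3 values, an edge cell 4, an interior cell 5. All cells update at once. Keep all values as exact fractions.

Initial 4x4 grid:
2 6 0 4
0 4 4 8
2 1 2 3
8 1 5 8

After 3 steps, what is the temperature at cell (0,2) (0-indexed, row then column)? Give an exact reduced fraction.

Step 1: cell (0,2) = 7/2
Step 2: cell (0,2) = 141/40
Step 3: cell (0,2) = 711/200
Full grid after step 3:
  1181/432 5329/1800 711/200 1441/360
  18871/7200 17803/6000 3557/1000 4991/1200
  4139/1440 9089/3000 22373/6000 15673/3600
  673/216 4919/1440 28451/7200 1939/432

Answer: 711/200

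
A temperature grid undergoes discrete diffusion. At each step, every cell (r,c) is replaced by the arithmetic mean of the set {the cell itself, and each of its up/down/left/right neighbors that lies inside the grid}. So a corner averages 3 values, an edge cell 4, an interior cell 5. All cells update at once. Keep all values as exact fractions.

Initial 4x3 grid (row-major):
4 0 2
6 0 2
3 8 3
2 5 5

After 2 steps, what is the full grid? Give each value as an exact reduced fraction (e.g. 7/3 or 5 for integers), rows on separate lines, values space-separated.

Answer: 97/36 281/120 55/36
109/30 27/10 647/240
227/60 17/4 863/240
157/36 247/60 83/18

Derivation:
After step 1:
  10/3 3/2 4/3
  13/4 16/5 7/4
  19/4 19/5 9/2
  10/3 5 13/3
After step 2:
  97/36 281/120 55/36
  109/30 27/10 647/240
  227/60 17/4 863/240
  157/36 247/60 83/18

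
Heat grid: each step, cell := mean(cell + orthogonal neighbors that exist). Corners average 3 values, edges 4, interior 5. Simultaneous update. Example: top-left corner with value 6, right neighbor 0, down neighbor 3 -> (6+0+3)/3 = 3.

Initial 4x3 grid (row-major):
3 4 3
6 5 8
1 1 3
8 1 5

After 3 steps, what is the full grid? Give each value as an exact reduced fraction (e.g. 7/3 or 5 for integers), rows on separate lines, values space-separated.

After step 1:
  13/3 15/4 5
  15/4 24/5 19/4
  4 11/5 17/4
  10/3 15/4 3
After step 2:
  71/18 1073/240 9/2
  1013/240 77/20 47/10
  797/240 19/5 71/20
  133/36 737/240 11/3
After step 3:
  4549/1080 12071/2880 3281/720
  5521/1440 101/24 83/20
  5413/1440 2111/600 943/240
  3631/1080 10247/2880 823/240

Answer: 4549/1080 12071/2880 3281/720
5521/1440 101/24 83/20
5413/1440 2111/600 943/240
3631/1080 10247/2880 823/240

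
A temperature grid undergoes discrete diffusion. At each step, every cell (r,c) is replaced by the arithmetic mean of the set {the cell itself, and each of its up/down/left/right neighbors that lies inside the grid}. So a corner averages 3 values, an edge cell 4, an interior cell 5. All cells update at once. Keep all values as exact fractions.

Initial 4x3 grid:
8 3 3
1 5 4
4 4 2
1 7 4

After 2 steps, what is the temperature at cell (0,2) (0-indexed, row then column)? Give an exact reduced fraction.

Step 1: cell (0,2) = 10/3
Step 2: cell (0,2) = 139/36
Full grid after step 2:
  53/12 929/240 139/36
  18/5 411/100 103/30
  77/20 89/25 59/15
  7/2 251/60 71/18

Answer: 139/36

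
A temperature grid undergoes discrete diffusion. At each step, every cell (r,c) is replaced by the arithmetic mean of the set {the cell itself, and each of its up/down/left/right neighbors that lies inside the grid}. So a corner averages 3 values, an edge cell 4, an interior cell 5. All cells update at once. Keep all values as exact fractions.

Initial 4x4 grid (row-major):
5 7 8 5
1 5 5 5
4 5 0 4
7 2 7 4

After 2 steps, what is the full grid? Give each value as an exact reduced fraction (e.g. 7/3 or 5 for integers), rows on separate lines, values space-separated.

After step 1:
  13/3 25/4 25/4 6
  15/4 23/5 23/5 19/4
  17/4 16/5 21/5 13/4
  13/3 21/4 13/4 5
After step 2:
  43/9 643/120 231/40 17/3
  127/30 112/25 122/25 93/20
  233/60 43/10 37/10 43/10
  83/18 481/120 177/40 23/6

Answer: 43/9 643/120 231/40 17/3
127/30 112/25 122/25 93/20
233/60 43/10 37/10 43/10
83/18 481/120 177/40 23/6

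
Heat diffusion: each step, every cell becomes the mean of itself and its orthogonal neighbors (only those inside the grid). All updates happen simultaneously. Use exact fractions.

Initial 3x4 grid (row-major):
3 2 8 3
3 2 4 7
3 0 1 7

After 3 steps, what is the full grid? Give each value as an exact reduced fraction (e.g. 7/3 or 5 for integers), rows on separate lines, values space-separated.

After step 1:
  8/3 15/4 17/4 6
  11/4 11/5 22/5 21/4
  2 3/2 3 5
After step 2:
  55/18 193/60 23/5 31/6
  577/240 73/25 191/50 413/80
  25/12 87/40 139/40 53/12
After step 3:
  6247/2160 12413/3600 5041/1200 3583/720
  37667/14400 17443/6000 7991/2000 22279/4800
  533/240 799/300 2083/600 3133/720

Answer: 6247/2160 12413/3600 5041/1200 3583/720
37667/14400 17443/6000 7991/2000 22279/4800
533/240 799/300 2083/600 3133/720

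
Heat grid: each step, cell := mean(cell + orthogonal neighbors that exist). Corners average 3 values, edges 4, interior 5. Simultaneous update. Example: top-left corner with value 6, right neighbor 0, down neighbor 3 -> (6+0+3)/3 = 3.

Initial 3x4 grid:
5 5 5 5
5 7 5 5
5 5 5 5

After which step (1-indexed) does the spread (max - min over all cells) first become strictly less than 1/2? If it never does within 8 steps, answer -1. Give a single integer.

Step 1: max=11/2, min=5, spread=1/2
Step 2: max=273/50, min=5, spread=23/50
  -> spread < 1/2 first at step 2
Step 3: max=12811/2400, min=1013/200, spread=131/480
Step 4: max=114551/21600, min=18391/3600, spread=841/4320
Step 5: max=45742051/8640000, min=3693373/720000, spread=56863/345600
Step 6: max=410334341/77760000, min=33389543/6480000, spread=386393/3110400
Step 7: max=163913723131/31104000000, min=13380358813/2592000000, spread=26795339/248832000
Step 8: max=9815015714129/1866240000000, min=804686149667/155520000000, spread=254051069/2985984000

Answer: 2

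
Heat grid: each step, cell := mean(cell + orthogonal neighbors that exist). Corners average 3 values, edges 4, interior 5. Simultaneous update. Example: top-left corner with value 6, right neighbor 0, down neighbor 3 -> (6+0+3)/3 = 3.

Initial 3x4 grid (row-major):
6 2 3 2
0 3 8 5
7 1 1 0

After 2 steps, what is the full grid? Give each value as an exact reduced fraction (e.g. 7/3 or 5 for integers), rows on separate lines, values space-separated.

After step 1:
  8/3 7/2 15/4 10/3
  4 14/5 4 15/4
  8/3 3 5/2 2
After step 2:
  61/18 763/240 175/48 65/18
  91/30 173/50 84/25 157/48
  29/9 329/120 23/8 11/4

Answer: 61/18 763/240 175/48 65/18
91/30 173/50 84/25 157/48
29/9 329/120 23/8 11/4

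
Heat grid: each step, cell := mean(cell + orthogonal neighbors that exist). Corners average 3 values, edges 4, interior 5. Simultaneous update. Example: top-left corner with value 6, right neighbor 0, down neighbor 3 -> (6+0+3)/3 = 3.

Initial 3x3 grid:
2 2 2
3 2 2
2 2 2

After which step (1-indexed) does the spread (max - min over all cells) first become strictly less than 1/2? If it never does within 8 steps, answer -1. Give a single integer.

Step 1: max=7/3, min=2, spread=1/3
  -> spread < 1/2 first at step 1
Step 2: max=547/240, min=2, spread=67/240
Step 3: max=4757/2160, min=407/200, spread=1807/10800
Step 4: max=1885963/864000, min=11161/5400, spread=33401/288000
Step 5: max=16781933/7776000, min=1123391/540000, spread=3025513/38880000
Step 6: max=6685726867/3110400000, min=60355949/28800000, spread=53531/995328
Step 7: max=399280925849/186624000000, min=16343116051/7776000000, spread=450953/11943936
Step 8: max=23903783560603/11197440000000, min=1967248610519/933120000000, spread=3799043/143327232

Answer: 1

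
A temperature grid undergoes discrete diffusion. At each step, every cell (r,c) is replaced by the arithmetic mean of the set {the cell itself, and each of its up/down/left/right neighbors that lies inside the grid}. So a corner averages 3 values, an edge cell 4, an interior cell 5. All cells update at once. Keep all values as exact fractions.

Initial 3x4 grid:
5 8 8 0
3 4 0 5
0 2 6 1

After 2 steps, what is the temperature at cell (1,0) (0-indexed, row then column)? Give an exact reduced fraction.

Step 1: cell (1,0) = 3
Step 2: cell (1,0) = 67/20
Full grid after step 2:
  175/36 1139/240 1151/240 59/18
  67/20 81/20 63/20 433/120
  23/9 619/240 277/80 31/12

Answer: 67/20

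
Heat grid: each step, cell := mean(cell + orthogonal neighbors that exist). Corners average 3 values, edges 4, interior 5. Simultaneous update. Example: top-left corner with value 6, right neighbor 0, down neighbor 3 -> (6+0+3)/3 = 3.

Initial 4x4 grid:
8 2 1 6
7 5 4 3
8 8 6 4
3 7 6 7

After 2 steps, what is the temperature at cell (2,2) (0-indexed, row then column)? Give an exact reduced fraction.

Answer: 277/50

Derivation:
Step 1: cell (2,2) = 28/5
Step 2: cell (2,2) = 277/50
Full grid after step 2:
  50/9 1087/240 863/240 65/18
  731/120 134/25 221/50 983/240
  263/40 301/50 277/50 1231/240
  37/6 253/40 713/120 103/18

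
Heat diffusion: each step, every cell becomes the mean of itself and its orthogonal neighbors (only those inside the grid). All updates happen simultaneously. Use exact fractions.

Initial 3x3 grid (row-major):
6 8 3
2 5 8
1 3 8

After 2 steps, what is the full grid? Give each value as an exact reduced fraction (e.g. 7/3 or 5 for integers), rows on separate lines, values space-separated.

Answer: 43/9 671/120 107/18
481/120 489/100 179/30
13/4 1067/240 199/36

Derivation:
After step 1:
  16/3 11/2 19/3
  7/2 26/5 6
  2 17/4 19/3
After step 2:
  43/9 671/120 107/18
  481/120 489/100 179/30
  13/4 1067/240 199/36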